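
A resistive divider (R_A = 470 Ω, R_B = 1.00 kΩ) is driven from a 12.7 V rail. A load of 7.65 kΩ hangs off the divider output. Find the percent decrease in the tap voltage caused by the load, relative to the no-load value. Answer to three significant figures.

The divider's output (Thévenin) resistance is R_A‖R_B = 319.7 Ω.
Fractional drop under load = R_th/(R_th + R_L) = 319.7 / (319.7 + 7650) = 0.04012.
So the output falls by 4.01 %.

4.01 %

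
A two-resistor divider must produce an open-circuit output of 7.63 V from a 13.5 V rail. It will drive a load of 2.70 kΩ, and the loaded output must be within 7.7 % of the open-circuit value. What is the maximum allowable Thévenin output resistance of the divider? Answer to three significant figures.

Loading drop = R_th/(R_th + R_L) ≤ 0.0770, so R_th ≤ R_L · ε/(1−ε) = 2.70 kΩ × 0.0770/0.9230 = 225 Ω.

R_th ≤ 225 Ω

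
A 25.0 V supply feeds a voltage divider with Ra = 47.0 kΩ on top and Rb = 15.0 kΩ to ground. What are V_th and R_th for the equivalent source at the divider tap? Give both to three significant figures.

V_th = 6.05 V, R_th = 11.4 kΩ

V_th is the open-circuit tap voltage: 25.0 × 15.0/(47.0 + 15.0) = 6.05 V.
With the supply zeroed, Ra and Rb appear in parallel from the tap: R_th = Ra‖Rb = (47.0 × 15.0)/62.00 = 11.4 kΩ.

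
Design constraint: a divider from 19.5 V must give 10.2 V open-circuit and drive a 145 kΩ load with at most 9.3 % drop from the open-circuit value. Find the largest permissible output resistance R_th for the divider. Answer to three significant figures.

R_th ≤ 14.9 kΩ

Loading drop = R_th/(R_th + R_L) ≤ 0.0930, so R_th ≤ R_L · ε/(1−ε) = 145 kΩ × 0.0930/0.9070 = 14.9 kΩ.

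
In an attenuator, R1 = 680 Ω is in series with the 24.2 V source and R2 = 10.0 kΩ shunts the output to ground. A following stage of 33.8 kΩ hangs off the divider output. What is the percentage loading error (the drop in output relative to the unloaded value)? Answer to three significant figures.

The divider's output (Thévenin) resistance is R1‖R2 = 636.7 Ω.
Fractional drop under load = R_th/(R_th + R_L) = 636.7 / (636.7 + 33800) = 0.01849.
So the output falls by 1.85 %.

1.85 %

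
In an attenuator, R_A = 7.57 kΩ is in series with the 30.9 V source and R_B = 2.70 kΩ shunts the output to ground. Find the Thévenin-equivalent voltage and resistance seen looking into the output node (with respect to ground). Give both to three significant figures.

V_th = 8.12 V, R_th = 1.99 kΩ

V_th is the open-circuit tap voltage: 30.9 × 2.70/(7.57 + 2.70) = 8.12 V.
With the supply zeroed, R_A and R_B appear in parallel from the tap: R_th = R_A‖R_B = (7.57 × 2.70)/10.27 = 1.99 kΩ.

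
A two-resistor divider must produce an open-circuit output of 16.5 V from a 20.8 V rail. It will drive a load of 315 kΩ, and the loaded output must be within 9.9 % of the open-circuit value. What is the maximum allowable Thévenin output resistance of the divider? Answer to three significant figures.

Loading drop = R_th/(R_th + R_L) ≤ 0.0990, so R_th ≤ R_L · ε/(1−ε) = 315 kΩ × 0.0990/0.9010 = 34.6 kΩ.
(Any R1, R2 with R2/(R1+R2) = 0.793 and R1‖R2 ≤ 34.6 kΩ will meet the spec.)

R_th ≤ 34.6 kΩ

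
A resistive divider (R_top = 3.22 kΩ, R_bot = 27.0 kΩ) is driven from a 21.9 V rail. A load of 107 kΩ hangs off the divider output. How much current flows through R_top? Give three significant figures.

I ≈ 0.884 mA

R_bot‖R_L = 21.56 kΩ, so the source sees R_top + R_bot‖R_L = 24.78 kΩ.
I = 21.9 V / 24.78 kΩ = 0.884 mA.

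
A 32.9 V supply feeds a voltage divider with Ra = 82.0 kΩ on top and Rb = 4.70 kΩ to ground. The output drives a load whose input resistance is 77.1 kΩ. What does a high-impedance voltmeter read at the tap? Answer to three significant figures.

The load sits in parallel with Rb: Rb‖R_L = (4.70 × 77.1) / (4.70 + 77.1) = 4.430 kΩ.
V_out = 32.9 × 4.430 / (82.0 + 4.430) = 32.9 × 4.430/86.43 = 1.69 V.
(Unloaded it would have been 1.78 V.)

V_out ≈ 1.69 V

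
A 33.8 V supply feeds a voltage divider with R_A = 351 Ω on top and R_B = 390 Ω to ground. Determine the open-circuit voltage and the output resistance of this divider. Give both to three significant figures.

V_th is the open-circuit tap voltage: 33.8 × 390/(351 + 390) = 17.8 V.
With the supply zeroed, R_A and R_B appear in parallel from the tap: R_th = R_A‖R_B = (351 × 390)/741.0 = 185 Ω.

V_th = 17.8 V, R_th = 185 Ω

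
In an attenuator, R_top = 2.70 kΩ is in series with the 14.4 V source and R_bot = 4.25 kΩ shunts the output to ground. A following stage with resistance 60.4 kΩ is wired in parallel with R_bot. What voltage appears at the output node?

The load sits in parallel with R_bot: R_bot‖R_L = (4.25 × 60.4) / (4.25 + 60.4) = 3.971 kΩ.
V_out = 14.4 × 3.971 / (2.70 + 3.971) = 14.4 × 3.971/6.671 = 8.57 V.

V_out ≈ 8.57 V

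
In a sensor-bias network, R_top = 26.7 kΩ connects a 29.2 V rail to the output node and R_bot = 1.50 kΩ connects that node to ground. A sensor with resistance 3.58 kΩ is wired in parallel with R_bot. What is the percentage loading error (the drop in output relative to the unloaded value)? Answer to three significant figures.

The divider's output (Thévenin) resistance is R_top‖R_bot = 1.420 kΩ.
Fractional drop under load = R_th/(R_th + R_L) = 1.420 / (1.420 + 3.58) = 0.2840.
So the output falls by 28.4 %.

28.4 %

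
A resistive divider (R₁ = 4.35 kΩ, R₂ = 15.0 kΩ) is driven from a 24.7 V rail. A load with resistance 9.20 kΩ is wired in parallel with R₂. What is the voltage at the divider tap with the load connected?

The load sits in parallel with R₂: R₂‖R_L = (15.0 × 9.20) / (15.0 + 9.20) = 5.702 kΩ.
V_out = 24.7 × 5.702 / (4.35 + 5.702) = 24.7 × 5.702/10.05 = 14.0 V.

V_out ≈ 14.0 V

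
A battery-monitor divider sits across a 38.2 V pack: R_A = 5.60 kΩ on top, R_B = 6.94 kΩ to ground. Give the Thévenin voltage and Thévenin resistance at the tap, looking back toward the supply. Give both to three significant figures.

V_th is the open-circuit tap voltage: 38.2 × 6.94/(5.60 + 6.94) = 21.1 V.
With the supply zeroed, R_A and R_B appear in parallel from the tap: R_th = R_A‖R_B = (5.60 × 6.94)/12.54 = 3.10 kΩ.

V_th = 21.1 V, R_th = 3.10 kΩ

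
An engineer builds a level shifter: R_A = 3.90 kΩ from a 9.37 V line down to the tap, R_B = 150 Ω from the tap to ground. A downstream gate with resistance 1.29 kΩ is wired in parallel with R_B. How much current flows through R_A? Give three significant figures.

R_B‖R_L = 134.4 Ω, so the source sees R_A + R_B‖R_L = 4034 Ω.
I = 9.37 V / 4034 Ω = 2.32 mA.

I ≈ 2.32 mA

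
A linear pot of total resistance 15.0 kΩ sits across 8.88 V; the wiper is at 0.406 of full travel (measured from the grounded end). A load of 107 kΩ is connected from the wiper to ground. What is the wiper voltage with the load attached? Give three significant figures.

The wiper splits the pot into (1−α)R = 8.910 kΩ above and αR = 6.090 kΩ below.
Lower section ‖ load = 5.762 kΩ.
V_wiper = 8.88 × 5.762/(8.910 + 5.762) = 3.49 V.

V ≈ 3.49 V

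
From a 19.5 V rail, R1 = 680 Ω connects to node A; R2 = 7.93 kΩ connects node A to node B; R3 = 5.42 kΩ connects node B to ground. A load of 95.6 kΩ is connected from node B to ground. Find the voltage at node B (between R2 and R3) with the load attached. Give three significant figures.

At node B, R3 is in parallel with the load: R3‖R_L = 5129 Ω.
Below node A the resistance is R2 + (R3‖R_L) = 13060 Ω, so V_A = 19.5 × 13060/13740 = 18.53 V.
Then V_B = V_A × (R3‖R_L)/(R2 + R3‖R_L) = 18.53 × 5129/13060 = 7.28 V.

V ≈ 7.28 V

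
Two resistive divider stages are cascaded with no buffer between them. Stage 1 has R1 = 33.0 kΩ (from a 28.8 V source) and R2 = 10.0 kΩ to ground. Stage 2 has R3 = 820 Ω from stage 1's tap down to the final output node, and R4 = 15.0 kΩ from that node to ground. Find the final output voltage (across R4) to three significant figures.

V_out ≈ 4.28 V

Stage 2 presents R3+R4 = 15820 Ω as a load on stage 1's tap.
Stage 1's lower leg becomes R2‖(R3+R4) = 6127 Ω, so V_mid = 28.8 × 6127/39130 = 4.510 V.
Stage 2 is itself unloaded: V_out = V_mid × R4/(R3+R4) = 4.510 × 15000/15820 = 4.28 V.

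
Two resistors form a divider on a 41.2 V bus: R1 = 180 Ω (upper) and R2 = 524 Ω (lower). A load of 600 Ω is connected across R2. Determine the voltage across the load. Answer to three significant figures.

V_out ≈ 25.1 V

The load sits in parallel with R2: R2‖R_L = (524 × 600) / (524 + 600) = 279.7 Ω.
V_out = 41.2 × 279.7 / (180 + 279.7) = 41.2 × 279.7/459.7 = 25.1 V.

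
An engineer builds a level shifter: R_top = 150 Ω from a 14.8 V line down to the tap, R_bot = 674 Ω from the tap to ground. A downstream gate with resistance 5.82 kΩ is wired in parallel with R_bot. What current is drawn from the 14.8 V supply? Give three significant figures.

I ≈ 19.6 mA

R_bot‖R_L = 604.0 Ω, so the source sees R_top + R_bot‖R_L = 754.0 Ω.
I = 14.8 V / 754.0 Ω = 19.6 mA.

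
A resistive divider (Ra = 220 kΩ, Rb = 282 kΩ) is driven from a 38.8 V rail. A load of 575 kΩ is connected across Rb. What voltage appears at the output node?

V_out ≈ 17.9 V

The load sits in parallel with Rb: Rb‖R_L = (282 × 575) / (282 + 575) = 189.2 kΩ.
V_out = 38.8 × 189.2 / (220 + 189.2) = 38.8 × 189.2/409.2 = 17.9 V.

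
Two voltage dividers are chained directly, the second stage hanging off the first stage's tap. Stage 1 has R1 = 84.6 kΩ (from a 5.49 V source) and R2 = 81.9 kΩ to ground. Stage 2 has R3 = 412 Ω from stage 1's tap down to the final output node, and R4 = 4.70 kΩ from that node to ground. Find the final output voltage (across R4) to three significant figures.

V_out ≈ 0.272 V

Stage 2 presents R3+R4 = 5112 Ω as a load on stage 1's tap.
Stage 1's lower leg becomes R2‖(R3+R4) = 4812 Ω, so V_mid = 5.49 × 4812/89410 = 0.2954 V.
Stage 2 is itself unloaded: V_out = V_mid × R4/(R3+R4) = 0.2954 × 4700/5112 = 0.272 V.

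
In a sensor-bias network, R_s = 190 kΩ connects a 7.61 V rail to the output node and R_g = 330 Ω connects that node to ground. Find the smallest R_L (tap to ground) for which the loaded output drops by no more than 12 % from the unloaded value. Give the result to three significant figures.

Output resistance R_th = R_s‖R_g = (190000 × 330)/190300 = 329.4 Ω.
The fractional drop is R_th/(R_th + R_L); requiring this ≤ 0.120 gives R_L ≥ R_th(1/0.120 − 1) = 329.4 × 7.333 = 2.42 kΩ.

R_L(min) ≈ 2.42 kΩ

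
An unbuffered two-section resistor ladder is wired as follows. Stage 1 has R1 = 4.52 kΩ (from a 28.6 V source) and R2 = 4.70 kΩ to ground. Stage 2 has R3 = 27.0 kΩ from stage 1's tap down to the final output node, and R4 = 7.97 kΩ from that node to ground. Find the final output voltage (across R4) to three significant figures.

V_out ≈ 3.12 V

Stage 2 presents R3+R4 = 34.97 kΩ as a load on stage 1's tap.
Stage 1's lower leg becomes R2‖(R3+R4) = 4.143 kΩ, so V_mid = 28.6 × 4.143/8.663 = 13.68 V.
Stage 2 is itself unloaded: V_out = V_mid × R4/(R3+R4) = 13.68 × 7.97/34.97 = 3.12 V.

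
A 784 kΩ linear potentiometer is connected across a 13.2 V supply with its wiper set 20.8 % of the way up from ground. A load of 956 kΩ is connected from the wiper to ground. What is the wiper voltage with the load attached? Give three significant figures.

V ≈ 2.42 V

The wiper splits the pot into (1−α)R = 620.9 kΩ above and αR = 163.1 kΩ below.
Lower section ‖ load = 139.3 kΩ.
V_wiper = 13.2 × 139.3/(620.9 + 139.3) = 2.42 V.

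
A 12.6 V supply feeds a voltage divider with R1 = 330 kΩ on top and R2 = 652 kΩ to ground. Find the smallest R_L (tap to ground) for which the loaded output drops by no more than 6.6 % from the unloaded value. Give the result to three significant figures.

R_L(min) ≈ 3.10 MΩ

Output resistance R_th = R1‖R2 = (330 × 652)/982.0 = 219.1 kΩ.
The fractional drop is R_th/(R_th + R_L); requiring this ≤ 0.0660 gives R_L ≥ R_th(1/0.0660 − 1) = 219.1 × 14.15 = 3.10 MΩ.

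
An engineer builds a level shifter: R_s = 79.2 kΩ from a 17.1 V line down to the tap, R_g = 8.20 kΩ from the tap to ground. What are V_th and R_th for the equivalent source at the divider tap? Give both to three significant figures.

V_th is the open-circuit tap voltage: 17.1 × 8.20/(79.2 + 8.20) = 1.60 V.
With the supply zeroed, R_s and R_g appear in parallel from the tap: R_th = R_s‖R_g = (79.2 × 8.20)/87.40 = 7.43 kΩ.

V_th = 1.60 V, R_th = 7.43 kΩ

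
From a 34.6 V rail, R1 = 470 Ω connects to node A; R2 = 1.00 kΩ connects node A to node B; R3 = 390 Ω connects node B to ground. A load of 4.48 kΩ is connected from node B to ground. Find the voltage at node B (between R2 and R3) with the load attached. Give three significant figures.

At node B, R3 is in parallel with the load: R3‖R_L = 358.8 Ω.
Below node A the resistance is R2 + (R3‖R_L) = 1359 Ω, so V_A = 34.6 × 1359/1829 = 25.71 V.
Then V_B = V_A × (R3‖R_L)/(R2 + R3‖R_L) = 25.71 × 358.8/1359 = 6.79 V.

V ≈ 6.79 V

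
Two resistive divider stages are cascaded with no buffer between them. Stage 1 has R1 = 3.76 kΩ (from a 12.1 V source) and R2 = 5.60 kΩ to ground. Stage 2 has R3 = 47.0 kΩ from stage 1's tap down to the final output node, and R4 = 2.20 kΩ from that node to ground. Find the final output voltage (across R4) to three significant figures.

V_out ≈ 0.310 V

Stage 2 presents R3+R4 = 49.20 kΩ as a load on stage 1's tap.
Stage 1's lower leg becomes R2‖(R3+R4) = 5.028 kΩ, so V_mid = 12.1 × 5.028/8.788 = 6.923 V.
Stage 2 is itself unloaded: V_out = V_mid × R4/(R3+R4) = 6.923 × 2.20/49.20 = 0.310 V.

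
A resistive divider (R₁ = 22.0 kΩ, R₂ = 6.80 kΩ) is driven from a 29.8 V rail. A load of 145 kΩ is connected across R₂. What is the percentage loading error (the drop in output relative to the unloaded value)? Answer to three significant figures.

The divider's output (Thévenin) resistance is R₁‖R₂ = 5.194 kΩ.
Fractional drop under load = R_th/(R_th + R_L) = 5.194 / (5.194 + 145) = 0.03458.
So the output falls by 3.46 %.

3.46 %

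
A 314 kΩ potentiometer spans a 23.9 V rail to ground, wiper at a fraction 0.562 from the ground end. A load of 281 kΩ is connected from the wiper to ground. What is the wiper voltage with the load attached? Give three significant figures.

V ≈ 10.5 V

The wiper splits the pot into (1−α)R = 137.5 kΩ above and αR = 176.5 kΩ below.
Lower section ‖ load = 108.4 kΩ.
V_wiper = 23.9 × 108.4/(137.5 + 108.4) = 10.5 V.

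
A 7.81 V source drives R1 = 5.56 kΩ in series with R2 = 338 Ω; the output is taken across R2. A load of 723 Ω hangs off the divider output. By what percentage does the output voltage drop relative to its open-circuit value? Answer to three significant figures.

Unloaded V = 7.81 × 338/5898 = 0.4476 V.
Loaded: R2‖R_L = 230.3 Ω, giving V = 7.81 × 230.3/5790 = 0.3107 V.
Drop = (0.4476 − 0.3107) / 0.4476 = 30.6 %.

30.6 %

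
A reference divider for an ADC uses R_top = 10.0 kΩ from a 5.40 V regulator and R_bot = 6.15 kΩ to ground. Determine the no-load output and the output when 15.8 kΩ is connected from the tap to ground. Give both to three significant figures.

Open-circuit: V = 5.40 × 6.15/(10.0 + 6.15) = 2.06 V.
With the load, R_bot becomes R_bot‖R_L = 4.427 kΩ, so V = 5.40 × 4.427/14.43 = 1.66 V.

Unloaded: 2.06 V; loaded: 1.66 V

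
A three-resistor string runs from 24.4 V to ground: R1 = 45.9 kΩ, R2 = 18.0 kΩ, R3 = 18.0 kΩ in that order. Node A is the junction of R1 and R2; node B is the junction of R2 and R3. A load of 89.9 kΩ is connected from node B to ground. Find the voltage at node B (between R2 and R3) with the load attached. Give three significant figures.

At node B, R3 is in parallel with the load: R3‖R_L = 15.00 kΩ.
Below node A the resistance is R2 + (R3‖R_L) = 33.00 kΩ, so V_A = 24.4 × 33.00/78.90 = 10.20 V.
Then V_B = V_A × (R3‖R_L)/(R2 + R3‖R_L) = 10.20 × 15.00/33.00 = 4.64 V.

V ≈ 4.64 V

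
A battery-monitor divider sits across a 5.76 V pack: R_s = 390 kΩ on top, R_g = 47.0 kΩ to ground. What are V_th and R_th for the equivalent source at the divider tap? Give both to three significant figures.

V_th is the open-circuit tap voltage: 5.76 × 47.0/(390 + 47.0) = 0.619 V.
With the supply zeroed, R_s and R_g appear in parallel from the tap: R_th = R_s‖R_g = (390 × 47.0)/437.0 = 41.9 kΩ.

V_th = 0.619 V, R_th = 41.9 kΩ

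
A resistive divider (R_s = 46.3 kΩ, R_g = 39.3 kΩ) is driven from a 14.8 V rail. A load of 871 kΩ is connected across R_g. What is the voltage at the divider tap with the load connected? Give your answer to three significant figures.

The load sits in parallel with R_g: R_g‖R_L = (39.3 × 871) / (39.3 + 871) = 37.60 kΩ.
V_out = 14.8 × 37.60 / (46.3 + 37.60) = 14.8 × 37.60/83.90 = 6.63 V.

V_out ≈ 6.63 V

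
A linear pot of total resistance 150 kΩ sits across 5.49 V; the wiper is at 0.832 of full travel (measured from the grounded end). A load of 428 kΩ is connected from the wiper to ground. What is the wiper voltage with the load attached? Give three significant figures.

The wiper splits the pot into (1−α)R = 25.20 kΩ above and αR = 124.8 kΩ below.
Lower section ‖ load = 96.63 kΩ.
V_wiper = 5.49 × 96.63/(25.20 + 96.63) = 4.35 V.

V ≈ 4.35 V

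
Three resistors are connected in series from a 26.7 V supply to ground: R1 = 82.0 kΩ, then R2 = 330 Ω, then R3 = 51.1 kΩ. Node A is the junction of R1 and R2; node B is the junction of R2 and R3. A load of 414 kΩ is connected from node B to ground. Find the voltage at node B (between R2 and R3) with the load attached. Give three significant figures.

At node B, R3 is in parallel with the load: R3‖R_L = 45490 Ω.
Below node A the resistance is R2 + (R3‖R_L) = 45820 Ω, so V_A = 26.7 × 45820/127800 = 9.571 V.
Then V_B = V_A × (R3‖R_L)/(R2 + R3‖R_L) = 9.571 × 45490/45820 = 9.50 V.

V ≈ 9.50 V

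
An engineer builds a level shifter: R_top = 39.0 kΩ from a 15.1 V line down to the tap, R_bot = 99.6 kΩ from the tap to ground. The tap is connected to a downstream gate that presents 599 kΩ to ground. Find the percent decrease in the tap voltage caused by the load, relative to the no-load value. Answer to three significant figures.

The divider's output (Thévenin) resistance is R_top‖R_bot = 28.03 kΩ.
Fractional drop under load = R_th/(R_th + R_L) = 28.03 / (28.03 + 599) = 0.04470.
So the output falls by 4.47 %.

4.47 %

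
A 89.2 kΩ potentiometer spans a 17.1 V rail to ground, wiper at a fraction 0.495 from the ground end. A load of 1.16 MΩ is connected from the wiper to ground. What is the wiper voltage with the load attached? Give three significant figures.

V ≈ 8.30 V

The wiper splits the pot into (1−α)R = 45.05 kΩ above and αR = 44.15 kΩ below.
Lower section ‖ load = 42.53 kΩ.
V_wiper = 17.1 × 42.53/(45.05 + 42.53) = 8.30 V.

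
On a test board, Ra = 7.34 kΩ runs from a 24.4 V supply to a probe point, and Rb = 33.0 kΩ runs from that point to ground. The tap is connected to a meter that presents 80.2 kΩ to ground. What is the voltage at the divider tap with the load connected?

V_out ≈ 18.6 V

The load sits in parallel with Rb: Rb‖R_L = (33.0 × 80.2) / (33.0 + 80.2) = 23.38 kΩ.
V_out = 24.4 × 23.38 / (7.34 + 23.38) = 24.4 × 23.38/30.72 = 18.6 V.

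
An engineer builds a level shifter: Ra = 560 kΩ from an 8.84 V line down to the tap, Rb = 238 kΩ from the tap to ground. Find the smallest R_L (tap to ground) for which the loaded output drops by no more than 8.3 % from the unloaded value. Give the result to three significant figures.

R_L(min) ≈ 1.85 MΩ

Output resistance R_th = Ra‖Rb = (560 × 238)/798.0 = 167.0 kΩ.
The fractional drop is R_th/(R_th + R_L); requiring this ≤ 0.0830 gives R_L ≥ R_th(1/0.0830 − 1) = 167.0 × 11.05 = 1.85 MΩ.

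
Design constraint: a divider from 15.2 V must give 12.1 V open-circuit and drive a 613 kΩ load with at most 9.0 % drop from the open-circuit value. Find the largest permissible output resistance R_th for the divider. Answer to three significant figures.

Loading drop = R_th/(R_th + R_L) ≤ 0.0900, so R_th ≤ R_L · ε/(1−ε) = 613 kΩ × 0.0900/0.9100 = 60.6 kΩ.

R_th ≤ 60.6 kΩ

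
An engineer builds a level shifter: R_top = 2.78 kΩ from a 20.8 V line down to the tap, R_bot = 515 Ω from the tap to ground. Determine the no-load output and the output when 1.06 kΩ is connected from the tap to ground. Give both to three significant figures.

Unloaded: 3.25 V; loaded: 2.31 V

Open-circuit: V = 20.8 × 515/(2780 + 515) = 3.25 V.
With the load, R_bot becomes R_bot‖R_L = 346.6 Ω, so V = 20.8 × 346.6/3127 = 2.31 V.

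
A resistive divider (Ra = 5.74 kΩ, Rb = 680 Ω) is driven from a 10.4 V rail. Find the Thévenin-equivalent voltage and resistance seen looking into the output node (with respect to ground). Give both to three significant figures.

V_th = 1.10 V, R_th = 608 Ω

V_th is the open-circuit tap voltage: 10.4 × 680/(5740 + 680) = 1.10 V.
With the supply zeroed, Ra and Rb appear in parallel from the tap: R_th = Ra‖Rb = (5740 × 680)/6420 = 608 Ω.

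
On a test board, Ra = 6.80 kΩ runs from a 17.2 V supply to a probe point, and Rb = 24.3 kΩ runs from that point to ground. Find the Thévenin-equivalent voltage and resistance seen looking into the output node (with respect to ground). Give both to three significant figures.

V_th = 13.4 V, R_th = 5.31 kΩ

V_th is the open-circuit tap voltage: 17.2 × 24.3/(6.80 + 24.3) = 13.4 V.
With the supply zeroed, Ra and Rb appear in parallel from the tap: R_th = Ra‖Rb = (6.80 × 24.3)/31.10 = 5.31 kΩ.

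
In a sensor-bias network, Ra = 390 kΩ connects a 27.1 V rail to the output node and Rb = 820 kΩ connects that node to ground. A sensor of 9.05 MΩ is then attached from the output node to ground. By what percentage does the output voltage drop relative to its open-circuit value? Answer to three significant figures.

The divider's output (Thévenin) resistance is Ra‖Rb = 264.3 kΩ.
Fractional drop under load = R_th/(R_th + R_L) = 264.3 / (264.3 + 9050) = 0.02838.
So the output falls by 2.84 %.

2.84 %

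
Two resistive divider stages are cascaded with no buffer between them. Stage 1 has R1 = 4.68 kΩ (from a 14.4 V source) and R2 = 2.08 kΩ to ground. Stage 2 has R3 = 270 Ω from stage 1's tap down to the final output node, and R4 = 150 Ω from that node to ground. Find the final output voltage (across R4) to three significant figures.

Stage 2 presents R3+R4 = 420.0 Ω as a load on stage 1's tap.
Stage 1's lower leg becomes R2‖(R3+R4) = 349.4 Ω, so V_mid = 14.4 × 349.4/5029 = 1.000 V.
Stage 2 is itself unloaded: V_out = V_mid × R4/(R3+R4) = 1.000 × 150/420.0 = 0.357 V.

V_out ≈ 0.357 V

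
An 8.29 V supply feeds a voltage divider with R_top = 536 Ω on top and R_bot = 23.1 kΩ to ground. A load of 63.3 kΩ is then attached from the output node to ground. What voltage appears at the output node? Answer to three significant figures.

V_out ≈ 8.04 V

The load sits in parallel with R_bot: R_bot‖R_L = (23100 × 63300) / (23100 + 63300) = 16920 Ω.
V_out = 8.29 × 16920 / (536 + 16920) = 8.29 × 16920/17460 = 8.04 V.
(Unloaded it would have been 8.10 V.)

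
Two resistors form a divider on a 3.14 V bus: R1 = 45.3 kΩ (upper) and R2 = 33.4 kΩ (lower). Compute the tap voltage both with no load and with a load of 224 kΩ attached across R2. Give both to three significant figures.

Open-circuit: V = 3.14 × 33.4/(45.3 + 33.4) = 1.33 V.
With the load, R2 becomes R2‖R_L = 29.07 kΩ, so V = 3.14 × 29.07/74.37 = 1.23 V.

Unloaded: 1.33 V; loaded: 1.23 V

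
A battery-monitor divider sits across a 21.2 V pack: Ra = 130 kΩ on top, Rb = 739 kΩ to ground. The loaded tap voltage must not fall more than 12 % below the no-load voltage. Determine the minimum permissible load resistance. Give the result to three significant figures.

Output resistance R_th = Ra‖Rb = (130 × 739)/869.0 = 110.6 kΩ.
The fractional drop is R_th/(R_th + R_L); requiring this ≤ 0.120 gives R_L ≥ R_th(1/0.120 − 1) = 110.6 × 7.333 = 811 kΩ.

R_L(min) ≈ 811 kΩ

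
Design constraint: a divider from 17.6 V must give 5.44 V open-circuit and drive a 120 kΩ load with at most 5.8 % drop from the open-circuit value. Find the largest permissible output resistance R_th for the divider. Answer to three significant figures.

R_th ≤ 7.39 kΩ

Loading drop = R_th/(R_th + R_L) ≤ 0.0580, so R_th ≤ R_L · ε/(1−ε) = 120 kΩ × 0.0580/0.9420 = 7.39 kΩ.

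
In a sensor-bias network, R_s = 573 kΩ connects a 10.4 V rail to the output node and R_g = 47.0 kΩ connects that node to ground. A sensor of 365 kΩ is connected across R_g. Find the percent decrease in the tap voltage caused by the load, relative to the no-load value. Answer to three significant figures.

Unloaded V = 10.4 × 47.0/620.0 = 0.78839 V.
Loaded: R_g‖R_L = 41.64 kΩ, giving V = 10.4 × 41.64/614.6 = 0.70454 V.
Drop = (0.78839 − 0.70454) / 0.78839 = 10.6 %.

10.6 %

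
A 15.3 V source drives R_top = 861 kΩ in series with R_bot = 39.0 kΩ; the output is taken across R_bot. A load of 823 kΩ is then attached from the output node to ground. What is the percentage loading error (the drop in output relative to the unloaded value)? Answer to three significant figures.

4.34 %

The divider's output (Thévenin) resistance is R_top‖R_bot = 37.31 kΩ.
Fractional drop under load = R_th/(R_th + R_L) = 37.31 / (37.31 + 823) = 0.04337.
So the output falls by 4.34 %.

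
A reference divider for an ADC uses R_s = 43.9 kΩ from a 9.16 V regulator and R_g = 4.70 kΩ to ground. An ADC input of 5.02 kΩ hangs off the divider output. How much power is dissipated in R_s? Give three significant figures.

Total resistance from the source is R_s + (R_g‖R_L) = 46.33 kΩ, so I = 9.16/46.33 kΩ = 0.1977 mA.
P = I²·R_s = (0.1977 mA)² × 43.9 kΩ = 1.72 mW.

P ≈ 1.72 mW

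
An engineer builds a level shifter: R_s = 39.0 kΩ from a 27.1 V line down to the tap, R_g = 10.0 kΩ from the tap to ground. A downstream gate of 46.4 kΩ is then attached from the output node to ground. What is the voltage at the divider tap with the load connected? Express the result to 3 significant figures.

V_out ≈ 4.72 V

The load sits in parallel with R_g: R_g‖R_L = (10.0 × 46.4) / (10.0 + 46.4) = 8.227 kΩ.
V_out = 27.1 × 8.227 / (39.0 + 8.227) = 27.1 × 8.227/47.23 = 4.72 V.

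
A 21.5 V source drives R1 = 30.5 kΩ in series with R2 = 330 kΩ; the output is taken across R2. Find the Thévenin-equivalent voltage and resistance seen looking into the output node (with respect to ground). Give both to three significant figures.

V_th is the open-circuit tap voltage: 21.5 × 330/(30.5 + 330) = 19.7 V.
With the supply zeroed, R1 and R2 appear in parallel from the tap: R_th = R1‖R2 = (30.5 × 330)/360.5 = 27.9 kΩ.

V_th = 19.7 V, R_th = 27.9 kΩ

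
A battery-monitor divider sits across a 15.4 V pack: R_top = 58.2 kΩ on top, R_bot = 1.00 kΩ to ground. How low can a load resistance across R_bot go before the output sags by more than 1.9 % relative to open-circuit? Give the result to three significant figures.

R_L(min) ≈ 50.8 kΩ

Output resistance R_th = R_top‖R_bot = (58200 × 1000)/59200 = 983.1 Ω.
The fractional drop is R_th/(R_th + R_L); requiring this ≤ 0.0190 gives R_L ≥ R_th(1/0.0190 − 1) = 983.1 × 51.63 = 50.8 kΩ.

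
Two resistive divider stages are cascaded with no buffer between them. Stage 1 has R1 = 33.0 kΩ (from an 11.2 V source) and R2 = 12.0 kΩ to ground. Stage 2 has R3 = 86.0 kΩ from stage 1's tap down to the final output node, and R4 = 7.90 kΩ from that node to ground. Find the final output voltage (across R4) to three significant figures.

Stage 2 presents R3+R4 = 93.90 kΩ as a load on stage 1's tap.
Stage 1's lower leg becomes R2‖(R3+R4) = 10.64 kΩ, so V_mid = 11.2 × 10.64/43.64 = 2.731 V.
Stage 2 is itself unloaded: V_out = V_mid × R4/(R3+R4) = 2.731 × 7.90/93.90 = 0.230 V.

V_out ≈ 0.230 V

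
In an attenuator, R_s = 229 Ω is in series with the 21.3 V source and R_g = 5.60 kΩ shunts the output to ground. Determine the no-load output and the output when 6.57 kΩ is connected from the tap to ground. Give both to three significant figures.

Open-circuit: V = 21.3 × 5600/(229 + 5600) = 20.5 V.
With the load, R_g becomes R_g‖R_L = 3023 Ω, so V = 21.3 × 3023/3252 = 19.8 V.

Unloaded: 20.5 V; loaded: 19.8 V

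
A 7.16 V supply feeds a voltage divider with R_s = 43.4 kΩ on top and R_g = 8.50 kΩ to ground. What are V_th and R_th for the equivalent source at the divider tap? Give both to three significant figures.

V_th = 1.17 V, R_th = 7.11 kΩ

V_th is the open-circuit tap voltage: 7.16 × 8.50/(43.4 + 8.50) = 1.17 V.
With the supply zeroed, R_s and R_g appear in parallel from the tap: R_th = R_s‖R_g = (43.4 × 8.50)/51.90 = 7.11 kΩ.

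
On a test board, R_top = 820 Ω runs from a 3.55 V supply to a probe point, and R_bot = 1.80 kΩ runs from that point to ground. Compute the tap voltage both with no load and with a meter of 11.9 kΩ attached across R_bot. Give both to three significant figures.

Unloaded: 2.44 V; loaded: 2.33 V

Open-circuit: V = 3.55 × 1800/(820 + 1800) = 2.44 V.
With the load, R_bot becomes R_bot‖R_L = 1564 Ω, so V = 3.55 × 1564/2384 = 2.33 V.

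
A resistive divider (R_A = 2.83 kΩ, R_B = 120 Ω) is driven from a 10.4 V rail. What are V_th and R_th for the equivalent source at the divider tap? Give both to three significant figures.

V_th is the open-circuit tap voltage: 10.4 × 120/(2830 + 120) = 0.423 V.
With the supply zeroed, R_A and R_B appear in parallel from the tap: R_th = R_A‖R_B = (2830 × 120)/2950 = 115 Ω.

V_th = 0.423 V, R_th = 115 Ω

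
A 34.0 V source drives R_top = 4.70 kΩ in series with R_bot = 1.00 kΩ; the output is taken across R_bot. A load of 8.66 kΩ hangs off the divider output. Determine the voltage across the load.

V_out ≈ 5.45 V

The load sits in parallel with R_bot: R_bot‖R_L = (1.00 × 8.66) / (1.00 + 8.66) = 0.8965 kΩ.
V_out = 34.0 × 0.8965 / (4.70 + 0.8965) = 34.0 × 0.8965/5.596 = 5.45 V.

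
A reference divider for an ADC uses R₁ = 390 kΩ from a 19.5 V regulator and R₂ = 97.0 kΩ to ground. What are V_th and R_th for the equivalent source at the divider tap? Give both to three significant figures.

V_th is the open-circuit tap voltage: 19.5 × 97.0/(390 + 97.0) = 3.88 V.
With the supply zeroed, R₁ and R₂ appear in parallel from the tap: R_th = R₁‖R₂ = (390 × 97.0)/487.0 = 77.7 kΩ.

V_th = 3.88 V, R_th = 77.7 kΩ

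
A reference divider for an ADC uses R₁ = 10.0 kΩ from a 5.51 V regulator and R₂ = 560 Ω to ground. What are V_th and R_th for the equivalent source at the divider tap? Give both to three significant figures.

V_th = 0.292 V, R_th = 530 Ω

V_th is the open-circuit tap voltage: 5.51 × 560/(10000 + 560) = 0.292 V.
With the supply zeroed, R₁ and R₂ appear in parallel from the tap: R_th = R₁‖R₂ = (10000 × 560)/10560 = 530 Ω.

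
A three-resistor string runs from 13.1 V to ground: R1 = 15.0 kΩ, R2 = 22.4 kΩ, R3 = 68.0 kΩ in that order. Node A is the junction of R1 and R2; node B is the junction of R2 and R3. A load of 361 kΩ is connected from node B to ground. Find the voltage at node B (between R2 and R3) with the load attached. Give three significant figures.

At node B, R3 is in parallel with the load: R3‖R_L = 57.22 kΩ.
Below node A the resistance is R2 + (R3‖R_L) = 79.62 kΩ, so V_A = 13.1 × 79.62/94.62 = 11.02 V.
Then V_B = V_A × (R3‖R_L)/(R2 + R3‖R_L) = 11.02 × 57.22/79.62 = 7.92 V.

V ≈ 7.92 V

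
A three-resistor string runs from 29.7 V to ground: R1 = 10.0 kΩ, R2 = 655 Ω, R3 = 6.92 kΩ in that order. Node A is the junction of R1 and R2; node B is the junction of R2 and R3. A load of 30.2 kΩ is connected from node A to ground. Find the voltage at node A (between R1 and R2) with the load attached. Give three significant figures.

V ≈ 11.2 V

Below node A the series string R2+R3 = 7575 Ω sits in parallel with the 30200 Ω load: 6056 Ω.
V_A = 29.7 × 6056/(10000 + 6056) = 11.2 V.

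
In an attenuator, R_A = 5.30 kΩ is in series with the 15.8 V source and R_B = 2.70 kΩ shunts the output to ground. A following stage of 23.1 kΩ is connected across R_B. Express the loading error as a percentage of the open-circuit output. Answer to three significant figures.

The divider's output (Thévenin) resistance is R_A‖R_B = 1.789 kΩ.
Fractional drop under load = R_th/(R_th + R_L) = 1.789 / (1.789 + 23.1) = 0.07187.
So the output falls by 7.19 %.

7.19 %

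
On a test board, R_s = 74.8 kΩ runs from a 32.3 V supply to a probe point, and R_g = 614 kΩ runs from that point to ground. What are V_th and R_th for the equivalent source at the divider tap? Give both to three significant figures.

V_th = 28.8 V, R_th = 66.7 kΩ

V_th is the open-circuit tap voltage: 32.3 × 614/(74.8 + 614) = 28.8 V.
With the supply zeroed, R_s and R_g appear in parallel from the tap: R_th = R_s‖R_g = (74.8 × 614)/688.8 = 66.7 kΩ.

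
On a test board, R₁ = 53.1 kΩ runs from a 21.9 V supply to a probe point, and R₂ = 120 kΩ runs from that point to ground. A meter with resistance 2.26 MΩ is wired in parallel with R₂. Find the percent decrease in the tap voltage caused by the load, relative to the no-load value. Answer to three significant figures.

The divider's output (Thévenin) resistance is R₁‖R₂ = 36.81 kΩ.
Fractional drop under load = R_th/(R_th + R_L) = 36.81 / (36.81 + 2260) = 0.01603.
So the output falls by 1.60 %.

1.60 %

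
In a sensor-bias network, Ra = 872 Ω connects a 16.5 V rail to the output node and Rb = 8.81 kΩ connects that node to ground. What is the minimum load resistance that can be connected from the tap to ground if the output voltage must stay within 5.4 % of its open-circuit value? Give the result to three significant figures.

Output resistance R_th = Ra‖Rb = (872 × 8810)/9682 = 793.5 Ω.
The fractional drop is R_th/(R_th + R_L); requiring this ≤ 0.0540 gives R_L ≥ R_th(1/0.0540 − 1) = 793.5 × 17.52 = 13.9 kΩ.

R_L(min) ≈ 13.9 kΩ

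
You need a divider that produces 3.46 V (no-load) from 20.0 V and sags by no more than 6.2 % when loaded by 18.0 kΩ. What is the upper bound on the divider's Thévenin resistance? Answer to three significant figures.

R_th ≤ 1.19 kΩ

Loading drop = R_th/(R_th + R_L) ≤ 0.0620, so R_th ≤ R_L · ε/(1−ε) = 18.0 kΩ × 0.0620/0.9380 = 1.19 kΩ.
(Any R1, R2 with R2/(R1+R2) = 0.173 and R1‖R2 ≤ 1.19 kΩ will meet the spec.)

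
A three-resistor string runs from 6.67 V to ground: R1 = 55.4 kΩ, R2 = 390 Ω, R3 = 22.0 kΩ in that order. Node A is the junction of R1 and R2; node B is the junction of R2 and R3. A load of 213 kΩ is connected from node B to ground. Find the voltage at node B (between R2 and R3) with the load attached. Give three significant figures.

V ≈ 1.76 V

At node B, R3 is in parallel with the load: R3‖R_L = 19940 Ω.
Below node A the resistance is R2 + (R3‖R_L) = 20330 Ω, so V_A = 6.67 × 20330/75730 = 1.791 V.
Then V_B = V_A × (R3‖R_L)/(R2 + R3‖R_L) = 1.791 × 19940/20330 = 1.76 V.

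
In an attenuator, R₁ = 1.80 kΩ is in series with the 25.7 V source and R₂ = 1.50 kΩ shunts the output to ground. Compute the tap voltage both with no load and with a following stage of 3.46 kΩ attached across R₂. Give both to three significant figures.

Unloaded: 11.7 V; loaded: 9.45 V

Open-circuit: V = 25.7 × 1.50/(1.80 + 1.50) = 11.7 V.
With the load, R₂ becomes R₂‖R_L = 1.046 kΩ, so V = 25.7 × 1.046/2.846 = 9.45 V.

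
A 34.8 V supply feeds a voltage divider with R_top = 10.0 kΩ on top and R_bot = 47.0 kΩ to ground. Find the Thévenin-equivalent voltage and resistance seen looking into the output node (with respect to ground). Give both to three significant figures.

V_th is the open-circuit tap voltage: 34.8 × 47.0/(10.0 + 47.0) = 28.7 V.
With the supply zeroed, R_top and R_bot appear in parallel from the tap: R_th = R_top‖R_bot = (10.0 × 47.0)/57.00 = 8.25 kΩ.

V_th = 28.7 V, R_th = 8.25 kΩ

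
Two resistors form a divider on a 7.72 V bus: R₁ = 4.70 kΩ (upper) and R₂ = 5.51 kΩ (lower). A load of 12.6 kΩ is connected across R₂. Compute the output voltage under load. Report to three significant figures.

V_out ≈ 3.47 V

The load sits in parallel with R₂: R₂‖R_L = (5.51 × 12.6) / (5.51 + 12.6) = 3.834 kΩ.
V_out = 7.72 × 3.834 / (4.70 + 3.834) = 7.72 × 3.834/8.534 = 3.47 V.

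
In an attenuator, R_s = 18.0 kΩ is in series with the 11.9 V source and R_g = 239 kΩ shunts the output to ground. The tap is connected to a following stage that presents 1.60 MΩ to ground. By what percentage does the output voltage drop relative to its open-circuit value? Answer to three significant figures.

The divider's output (Thévenin) resistance is R_s‖R_g = 16.74 kΩ.
Fractional drop under load = R_th/(R_th + R_L) = 16.74 / (16.74 + 1600) = 0.01035.
So the output falls by 1.04 %.

1.04 %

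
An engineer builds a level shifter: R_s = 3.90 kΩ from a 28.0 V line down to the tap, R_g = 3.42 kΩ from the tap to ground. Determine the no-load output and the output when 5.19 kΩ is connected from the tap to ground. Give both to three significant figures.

Open-circuit: V = 28.0 × 3.42/(3.90 + 3.42) = 13.1 V.
With the load, R_g becomes R_g‖R_L = 2.062 kΩ, so V = 28.0 × 2.062/5.962 = 9.68 V.

Unloaded: 13.1 V; loaded: 9.68 V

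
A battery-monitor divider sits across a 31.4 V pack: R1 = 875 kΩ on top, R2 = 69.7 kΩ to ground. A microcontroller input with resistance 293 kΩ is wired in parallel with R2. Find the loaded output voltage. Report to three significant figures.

The load sits in parallel with R2: R2‖R_L = (69.7 × 293) / (69.7 + 293) = 56.31 kΩ.
V_out = 31.4 × 56.31 / (875 + 56.31) = 31.4 × 56.31/931.3 = 1.90 V.

V_out ≈ 1.90 V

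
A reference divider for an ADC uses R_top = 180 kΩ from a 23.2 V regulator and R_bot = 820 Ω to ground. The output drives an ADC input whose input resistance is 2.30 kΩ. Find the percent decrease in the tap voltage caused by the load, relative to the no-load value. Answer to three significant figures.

The divider's output (Thévenin) resistance is R_top‖R_bot = 816.3 Ω.
Fractional drop under load = R_th/(R_th + R_L) = 816.3 / (816.3 + 2300) = 0.2619.
So the output falls by 26.2 %.

26.2 %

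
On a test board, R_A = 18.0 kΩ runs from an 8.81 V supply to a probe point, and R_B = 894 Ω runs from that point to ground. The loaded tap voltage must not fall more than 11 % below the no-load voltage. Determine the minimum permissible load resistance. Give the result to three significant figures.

R_L(min) ≈ 6.89 kΩ

Output resistance R_th = R_A‖R_B = (18000 × 894)/18890 = 851.7 Ω.
The fractional drop is R_th/(R_th + R_L); requiring this ≤ 0.110 gives R_L ≥ R_th(1/0.110 − 1) = 851.7 × 8.091 = 6.89 kΩ.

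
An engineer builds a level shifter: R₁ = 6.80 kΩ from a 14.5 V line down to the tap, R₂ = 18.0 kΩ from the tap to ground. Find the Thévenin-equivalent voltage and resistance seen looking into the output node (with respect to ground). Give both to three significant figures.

V_th is the open-circuit tap voltage: 14.5 × 18.0/(6.80 + 18.0) = 10.5 V.
With the supply zeroed, R₁ and R₂ appear in parallel from the tap: R_th = R₁‖R₂ = (6.80 × 18.0)/24.80 = 4.94 kΩ.

V_th = 10.5 V, R_th = 4.94 kΩ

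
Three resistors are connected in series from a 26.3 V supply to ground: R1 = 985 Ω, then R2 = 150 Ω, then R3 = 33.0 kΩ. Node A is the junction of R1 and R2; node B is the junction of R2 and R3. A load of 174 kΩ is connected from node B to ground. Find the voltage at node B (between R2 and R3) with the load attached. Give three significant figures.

At node B, R3 is in parallel with the load: R3‖R_L = 27740 Ω.
Below node A the resistance is R2 + (R3‖R_L) = 27890 Ω, so V_A = 26.3 × 27890/28870 = 25.40 V.
Then V_B = V_A × (R3‖R_L)/(R2 + R3‖R_L) = 25.40 × 27740/27890 = 25.3 V.

V ≈ 25.3 V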